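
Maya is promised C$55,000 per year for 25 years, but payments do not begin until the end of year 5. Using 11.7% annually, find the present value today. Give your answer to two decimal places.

Value one period before first payment (t=4): 55000 × [1 − (1+0.117)^(−25)] / 0.117 = 55000 × 8.009377 = 440,515.7305
PV₀ = 440,515.7305 / (1+0.117)^4 = 440,515.7305 / 1.556728 = 282,975.4302

C$282,975.43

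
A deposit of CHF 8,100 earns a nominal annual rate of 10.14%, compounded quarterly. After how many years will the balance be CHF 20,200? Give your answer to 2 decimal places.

Periodic rate i = 0.1014/4 = 0.02535.
(1+i)^n = 20200/8100 = 2.49383, so n = ln 2.49383 / ln 1.02535 = 36.5031 quarters
= 36.5031/4 years

9.13 years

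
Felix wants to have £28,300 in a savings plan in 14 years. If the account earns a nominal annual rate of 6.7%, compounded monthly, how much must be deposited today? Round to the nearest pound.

£11,106

Periodic rate i = 0.067/12 = 0.00558333; n = 14 × 12 = 168 periods.
Discount factor = (1+0.00558333)^(−168) = 0.392432; PV = 28,300 × 0.392432 = 11,105.8354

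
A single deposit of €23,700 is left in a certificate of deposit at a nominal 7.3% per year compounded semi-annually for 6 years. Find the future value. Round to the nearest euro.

i = 0.073/2 = 0.0365 per half-year; n = 6·2 = 12.
23,700 × (1+0.0365)^12 = 23,700 × 1.537559 = 36,440.1389

€36,440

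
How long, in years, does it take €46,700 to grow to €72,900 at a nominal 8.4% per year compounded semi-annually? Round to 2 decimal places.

5.41 years

Periodic rate i = 0.084/2 = 0.042.
(1+i)^n = 72900/46700 = 1.56103, so n = ln 1.56103 / ln 1.042 = 10.8246 half-years
= 10.8246/2 years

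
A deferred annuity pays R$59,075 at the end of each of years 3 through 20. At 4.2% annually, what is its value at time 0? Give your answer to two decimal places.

PV at t=2 (ordinary 18-year annuity): 59075 × a(18|0.042) = 59075 × 12.455971 = 735,836.5117
Discount back 2 years: 735,836.5117 × (1+0.042)^(−2) = 735,836.5117 × 0.921010 = 677,713.1234

R$677,713.12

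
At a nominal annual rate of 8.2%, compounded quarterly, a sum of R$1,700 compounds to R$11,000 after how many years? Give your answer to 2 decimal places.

23.00 years

Periodic rate i = 0.082/4 = 0.0205.
n = ln(11000/1700) / ln(1+0.0205) = ln(6.47059) / 0.020293 = 92.0167 quarters
= 92.0167/4 years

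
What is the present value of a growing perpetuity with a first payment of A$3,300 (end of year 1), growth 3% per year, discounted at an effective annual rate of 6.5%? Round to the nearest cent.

PV = PMT / (i − g) = 3300 / (0.065 − 0.03) = 3300 / 0.035000 = 94,285.7143

A$94,285.71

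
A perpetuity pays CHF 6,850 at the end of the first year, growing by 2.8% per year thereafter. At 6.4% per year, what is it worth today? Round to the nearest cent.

PV = PMT / (i − g) = 6850 / (0.064 − 0.028) = 6850 / 0.036000 = 190,277.7778

CHF 190,277.78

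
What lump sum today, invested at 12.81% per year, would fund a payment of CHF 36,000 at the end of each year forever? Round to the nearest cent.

CHF 281,030.44

PV = C/r = 36000/0.1281 = 281,030.4450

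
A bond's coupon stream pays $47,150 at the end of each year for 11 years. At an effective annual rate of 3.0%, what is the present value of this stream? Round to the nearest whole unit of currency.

$436,261

PV = 47150 × [1 − (1+0.03)^(−11)] / 0.03 = 47150 × 9.252624 = 436,261.2269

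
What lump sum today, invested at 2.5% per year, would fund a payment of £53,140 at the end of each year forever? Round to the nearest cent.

PV = PMT / i = 53140 / 0.025 = 2,125,600.0000

£2,125,600.00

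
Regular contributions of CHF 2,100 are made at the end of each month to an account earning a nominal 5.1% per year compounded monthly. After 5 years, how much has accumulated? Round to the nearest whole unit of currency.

With 12 periods per year: i = 0.00425, n = 60.
FV = 2100 × [(1+0.00425)^60 − 1] / 0.00425 = 2100 × 68.179886 = 143,177.7605

CHF 143,178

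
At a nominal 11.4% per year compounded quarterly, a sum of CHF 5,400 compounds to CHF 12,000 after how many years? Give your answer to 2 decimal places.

7.10 years

Periodic rate i = 0.114/4 = 0.0285.
(1+i)^n = 12000/5400 = 2.22222, so n = ln 2.22222 / ln 1.0285 = 28.4152 quarters
= 28.4152/4 years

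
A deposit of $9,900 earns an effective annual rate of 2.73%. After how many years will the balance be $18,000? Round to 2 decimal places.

n = ln(18000/9900) / ln(1+0.0273) = ln(1.81818) / 0.026934 = 22.1964 years

22.20 years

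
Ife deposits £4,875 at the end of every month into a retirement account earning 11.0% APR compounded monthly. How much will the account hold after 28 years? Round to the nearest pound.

£10,878,470

Periodic rate i = 0.11/12 = 0.00916667; n = 28 × 12 = 336 periods.
Accumulation factor s(336|0.00916667) = 2231.480981; FV = 4875 × 2231.480981 = 10,878,469.7833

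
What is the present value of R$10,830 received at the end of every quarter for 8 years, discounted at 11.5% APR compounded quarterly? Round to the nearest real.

R$224,614

Periodic rate i = 0.115/4 = 0.02875; n = 8 × 4 = 32 periods.
Annuity factor a(32|0.02875) = 20.740025; PV = 10830 × 20.740025 = 224,614.4753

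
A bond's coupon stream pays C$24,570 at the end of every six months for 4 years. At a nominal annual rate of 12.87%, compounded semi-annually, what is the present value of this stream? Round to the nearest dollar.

i = 0.1287/2 = 0.06435 per half-year; n = 4·2 = 8.
Annuity factor a(8|0.06435) = 6.104281; PV = 24570 × 6.104281 = 149,982.1742

C$149,982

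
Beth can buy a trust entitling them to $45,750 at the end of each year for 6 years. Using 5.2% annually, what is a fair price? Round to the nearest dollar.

$230,735

PV = 45750 × [1 − (1+0.052)^(−6)] / 0.052 = 45750 × 5.043389 = 230,735.0330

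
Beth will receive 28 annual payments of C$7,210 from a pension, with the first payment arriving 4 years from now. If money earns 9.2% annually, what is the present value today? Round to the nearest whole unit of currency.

C$55,064

PV at t=3 (ordinary 28-year annuity): 7210 × a(28|0.092) = 7210 × 9.944913 = 71,702.8245
PV₀ = 71,702.8245 / (1+0.092)^3 = 71,702.8245 / 1.302171 = 55,064.0751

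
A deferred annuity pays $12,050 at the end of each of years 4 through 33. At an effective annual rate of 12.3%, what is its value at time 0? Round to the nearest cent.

PV at t=3 (ordinary 30-year annuity): 12050 × a(30|0.123) = 12050 × 7.879642 = 94,949.6881
PV₀ = 94,949.6881 / (1+0.123)^3 = 94,949.6881 / 1.416248 = 67,043.1287

$67,043.13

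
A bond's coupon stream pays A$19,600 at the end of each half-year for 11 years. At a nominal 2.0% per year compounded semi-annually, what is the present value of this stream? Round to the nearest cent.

A$385,343.44

With 2 periods per year: i = 0.01, n = 22.
Annuity factor a(22|0.01) = 19.660379; PV = 19600 × 19.660379 = 385,343.4351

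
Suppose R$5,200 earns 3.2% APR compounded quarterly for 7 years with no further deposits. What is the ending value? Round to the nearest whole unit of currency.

R$6,500

With 4 periods per year: i = 0.008, n = 28.
FV = 5,200 × (1 + 0.008)^28 = 6,499.7738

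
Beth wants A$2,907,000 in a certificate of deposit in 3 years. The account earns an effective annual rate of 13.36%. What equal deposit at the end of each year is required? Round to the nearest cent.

PMT = 2.907e+06 / ( [(1+0.1336)^3 − 1] / 0.1336 ) = 2.907e+06 / 3.418649 = 850,335.9175

A$850,335.92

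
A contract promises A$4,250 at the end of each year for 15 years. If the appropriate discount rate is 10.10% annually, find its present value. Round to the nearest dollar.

Annuity factor a(15|0.101) = 7.562859; PV = 4250 × 7.562859 = 32,142.1511

A$32,142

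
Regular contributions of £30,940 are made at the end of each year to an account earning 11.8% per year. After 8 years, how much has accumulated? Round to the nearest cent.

FV = PMT · [(1+i)^n − 1] / i = 30940 · 12.210276 = 377,785.9358

£377,785.94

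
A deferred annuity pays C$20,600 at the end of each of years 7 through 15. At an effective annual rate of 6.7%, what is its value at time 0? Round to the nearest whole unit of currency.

C$92,124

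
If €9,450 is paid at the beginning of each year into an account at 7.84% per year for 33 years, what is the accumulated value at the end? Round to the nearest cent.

Accumulation factor s(33|0.0784) × (1+i) = 152.279968; FV = 9450 × 152.279968 = 1,439,045.6980
(annuity-due: payments at period start, so ×(1+i).)

€1,439,045.70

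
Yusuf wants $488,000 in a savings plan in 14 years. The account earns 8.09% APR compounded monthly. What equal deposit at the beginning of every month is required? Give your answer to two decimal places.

$1,562.14

Periodic rate i = 0.0809/12 = 0.00674167; n = 14 × 12 = 168 periods.
PMT = 488000 / ( [(1+0.00674167)^168 − 1] / 0.00674167 × (1+i) ) = 488000 / 312.392313 = 1,562.1383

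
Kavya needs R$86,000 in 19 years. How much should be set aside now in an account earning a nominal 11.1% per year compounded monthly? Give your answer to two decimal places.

R$10,538.57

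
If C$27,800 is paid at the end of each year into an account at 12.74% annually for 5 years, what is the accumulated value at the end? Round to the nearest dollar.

C$179,224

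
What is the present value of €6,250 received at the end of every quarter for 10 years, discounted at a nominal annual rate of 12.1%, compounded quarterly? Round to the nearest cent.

€143,885.26

With 4 periods per year: i = 0.03025, n = 40.
PV = 6250 × [1 − (1+0.03025)^(−40)] / 0.03025 = 6250 × 23.021642 = 143,885.2645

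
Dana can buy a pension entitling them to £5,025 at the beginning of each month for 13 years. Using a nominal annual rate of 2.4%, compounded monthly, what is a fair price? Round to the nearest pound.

With 12 periods per year: i = 0.002, n = 156.
PV = 5025 × [1 − (1+0.002)^(−156)] / 0.002 × (1+i) = 5025 × 134.162971 = 674,168.9312
(annuity-due: payments at period start, so ×(1+i).)

£674,169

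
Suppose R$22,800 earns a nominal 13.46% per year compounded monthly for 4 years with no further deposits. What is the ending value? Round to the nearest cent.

R$38,945.51

With 12 periods per year: i = 0.0112167, n = 48.
FV = 22,800 × (1 + 0.0112167)^48 = 38,945.5065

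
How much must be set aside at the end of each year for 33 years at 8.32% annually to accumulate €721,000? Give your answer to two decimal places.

FV-annuity factor = 155.962545; PMT = 721000 / 155.962545 = 4,622.9048

€4,622.90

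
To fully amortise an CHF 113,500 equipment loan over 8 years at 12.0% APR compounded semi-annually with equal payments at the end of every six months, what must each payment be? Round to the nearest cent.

CHF 11,231.07

With 2 periods per year: i = 0.06, n = 16.
PMT = 113500 / ( [1 − (1+0.06)^(−16)] / 0.06 ) = 113500 / 10.105895 = 11,231.0683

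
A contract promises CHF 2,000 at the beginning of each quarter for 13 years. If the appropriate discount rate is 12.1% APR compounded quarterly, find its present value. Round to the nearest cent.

Periodic rate i = 0.121/4 = 0.03025; n = 13 × 4 = 52 periods.
PV = 2000 × [1 − (1+0.03025)^(−52)] / 0.03025 × (1+i) = 2000 × 26.826810 = 53,653.6200
Payments are at the start of each period, so multiply by (1+i).

CHF 53,653.62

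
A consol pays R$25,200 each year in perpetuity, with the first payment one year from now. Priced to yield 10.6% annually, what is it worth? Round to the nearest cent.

R$237,735.85

PV = C/r = 25200/0.106 = 237,735.8491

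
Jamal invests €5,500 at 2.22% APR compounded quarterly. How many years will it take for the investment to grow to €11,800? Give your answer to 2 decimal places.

34.48 years

Periodic rate i = 0.0222/4 = 0.00555.
(1+i)^n = 11800/5500 = 2.14545, so n = ln 2.14545 / ln 1.00555 = 137.9221 quarters
= 137.9221/4 years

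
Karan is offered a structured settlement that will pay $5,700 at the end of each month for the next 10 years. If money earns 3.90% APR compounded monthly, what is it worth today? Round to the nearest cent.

i = 0.039/12 = 0.00325 per month; n = 10·12 = 120.
PV = 5700 × [1 − (1+0.00325)^(−120)] / 0.00325 = 5700 × 99.235333 = 565,641.3989

$565,641.40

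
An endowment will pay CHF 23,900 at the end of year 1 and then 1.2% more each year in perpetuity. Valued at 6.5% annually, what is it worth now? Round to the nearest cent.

PV = PMT / (i − g) = 23900 / (0.065 − 0.012) = 23900 / 0.053000 = 450,943.3962

CHF 450,943.40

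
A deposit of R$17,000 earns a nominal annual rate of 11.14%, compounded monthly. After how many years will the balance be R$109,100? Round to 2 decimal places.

Periodic rate i = 0.1114/12 = 0.00928333.
(1+i)^n = 109100/17000 = 6.41765, so n = ln 6.41765 / ln 1.00928 = 201.1850 months
= 201.1850/12 years

16.77 years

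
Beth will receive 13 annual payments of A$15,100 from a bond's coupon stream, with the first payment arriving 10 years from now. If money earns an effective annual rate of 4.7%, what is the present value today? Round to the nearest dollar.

A$95,536

PV at t=9 (ordinary 13-year annuity): 15100 × a(13|0.047) = 15100 × 9.565561 = 144,439.9667
PV₀ = 144,439.9667 / (1+0.047)^9 = 144,439.9667 / 1.511890 = 95,536.0420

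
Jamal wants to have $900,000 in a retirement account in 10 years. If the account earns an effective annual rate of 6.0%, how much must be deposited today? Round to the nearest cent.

$502,555.30

PV = FV·(1+i)^(−n) = 900,000 × 0.558395 = 502,555.2992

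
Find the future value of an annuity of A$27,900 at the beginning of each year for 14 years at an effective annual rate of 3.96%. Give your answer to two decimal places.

A$529,100.51

FV = PMT · [(1+i)^n − 1] / i × (1+i) = 27900 · 18.964176 = 529,100.5131
Payments are at the start of each period, so multiply by (1+i).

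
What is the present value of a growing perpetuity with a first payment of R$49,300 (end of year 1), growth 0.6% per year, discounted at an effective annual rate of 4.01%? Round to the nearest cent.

PV = D₁/(r − g) = 49300/(0.0401 − 0.006) = 1,445,747.8006

R$1,445,747.80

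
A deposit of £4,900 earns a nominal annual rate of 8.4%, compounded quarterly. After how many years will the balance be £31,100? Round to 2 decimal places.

Periodic rate i = 0.084/4 = 0.021.
n = ln(31100/4900) / ln(1+0.021) = ln(6.34694) / 0.020783 = 88.9195 quarters
= 88.9195/4 years

22.23 years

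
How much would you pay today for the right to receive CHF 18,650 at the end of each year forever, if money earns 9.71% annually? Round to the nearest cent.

PV = PMT / i = 18650 / 0.0971 = 192,070.0309

CHF 192,070.03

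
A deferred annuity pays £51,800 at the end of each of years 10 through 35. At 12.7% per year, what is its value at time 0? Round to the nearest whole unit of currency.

£132,851

PV at t=9 (ordinary 26-year annuity): 51800 × a(26|0.127) = 51800 × 7.522314 = 389,655.8679
PV₀ = 389,655.8679 / (1+0.127)^9 = 389,655.8679 / 2.933021 = 132,851.3513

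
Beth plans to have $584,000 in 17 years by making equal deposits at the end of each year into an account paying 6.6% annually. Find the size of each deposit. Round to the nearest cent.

$19,625.64

PMT = 584000 / ( [(1+0.066)^17 − 1] / 0.066 ) = 584000 / 29.756984 = 19,625.6446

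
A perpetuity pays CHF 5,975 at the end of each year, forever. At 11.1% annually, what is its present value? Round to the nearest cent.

PV = PMT / i = 5975 / 0.111 = 53,828.8288

CHF 53,828.83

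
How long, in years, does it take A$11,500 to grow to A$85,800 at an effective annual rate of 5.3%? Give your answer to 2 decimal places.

38.91 years

n = ln(85800/11500) / ln(1+0.053) = ln(7.46087) / 0.051643 = 38.9145 years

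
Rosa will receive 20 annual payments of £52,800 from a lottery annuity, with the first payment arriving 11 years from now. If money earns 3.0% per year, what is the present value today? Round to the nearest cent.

PV at t=10 (ordinary 20-year annuity): 52800 × a(20|0.03) = 52800 × 14.877475 = 785,530.6726
Discount back 10 years: 785,530.6726 × (1+0.03)^(−10) = 785,530.6726 × 0.744094 = 584,508.5935

£584,508.59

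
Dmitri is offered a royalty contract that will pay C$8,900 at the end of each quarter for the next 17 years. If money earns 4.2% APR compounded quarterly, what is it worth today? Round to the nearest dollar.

i = 0.042/4 = 0.0105 per quarter; n = 17·4 = 68.
PV = PMT · [1 − (1+i)^(−n)] / i = 8900 · 48.427832 = 431,007.7013

C$431,008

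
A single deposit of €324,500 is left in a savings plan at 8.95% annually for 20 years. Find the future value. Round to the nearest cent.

€1,802,019.11

FV = PV·(1+i)^n = 324,500 × 5.553218 = 1,802,019.1122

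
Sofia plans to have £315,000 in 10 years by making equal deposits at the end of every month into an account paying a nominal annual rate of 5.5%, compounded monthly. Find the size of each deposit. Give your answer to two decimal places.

£1,974.83

i = 0.055/12 = 0.00458333 per month; n = 10·12 = 120.
FV-annuity factor = 159.507582; PMT = 315000 / 159.507582 = 1,974.8278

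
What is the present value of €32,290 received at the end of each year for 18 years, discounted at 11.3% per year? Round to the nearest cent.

€244,153.81

PV = 32290 × [1 − (1+0.113)^(−18)] / 0.113 = 32290 × 7.561282 = 244,153.8108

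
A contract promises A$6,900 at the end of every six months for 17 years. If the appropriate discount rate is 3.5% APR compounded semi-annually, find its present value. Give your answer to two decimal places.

i = 0.035/2 = 0.0175 per half-year; n = 17·2 = 34.
PV = PMT · [1 − (1+i)^(−n)] / i = 6900 · 25.462378 = 175,690.4075

A$175,690.41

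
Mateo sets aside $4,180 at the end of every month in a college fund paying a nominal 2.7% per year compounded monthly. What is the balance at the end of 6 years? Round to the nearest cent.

i = 0.027/12 = 0.00225 per month; n = 6·12 = 72.
FV = 4180 × [(1+0.00225)^72 − 1] / 0.00225 = 4180 × 78.065014 = 326,311.7579

$326,311.76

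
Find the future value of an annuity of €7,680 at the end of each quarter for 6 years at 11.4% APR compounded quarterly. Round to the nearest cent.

€259,482.21

i = 0.114/4 = 0.0285 per quarter; n = 6·4 = 24.
FV = PMT · [(1+i)^n − 1] / i = 7680 · 33.786747 = 259,482.2147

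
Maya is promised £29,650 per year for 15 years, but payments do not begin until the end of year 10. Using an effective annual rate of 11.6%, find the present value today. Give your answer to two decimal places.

PV at t=9 (ordinary 15-year annuity): 29650 × a(15|0.116) = 29650 × 6.958888 = 206,331.0400
PV₀ = 206,331.0400 / (1+0.116)^9 = 206,331.0400 / 2.685207 = 76,839.9044

£76,839.90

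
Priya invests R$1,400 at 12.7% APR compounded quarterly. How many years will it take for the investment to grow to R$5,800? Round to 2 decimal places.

Periodic rate i = 0.127/4 = 0.03175.
(1+i)^n = 5800/1400 = 4.14286, so n = ln 4.14286 / ln 1.03175 = 45.4750 quarters
= 45.4750/4 years

11.37 years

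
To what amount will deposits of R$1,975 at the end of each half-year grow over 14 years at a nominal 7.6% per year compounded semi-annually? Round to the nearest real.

R$95,702

Periodic rate i = 0.076/2 = 0.038; n = 14 × 2 = 28 periods.
FV = 1975 × [(1+0.038)^28 − 1] / 0.038 = 1975 × 48.456779 = 95,702.1394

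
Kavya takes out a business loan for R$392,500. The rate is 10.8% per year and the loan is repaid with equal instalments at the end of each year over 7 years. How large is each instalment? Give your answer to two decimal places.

R$82,756.99

Annuity-PV factor = 4.742802; PMT = 392500 / 4.742802 = 82,756.9894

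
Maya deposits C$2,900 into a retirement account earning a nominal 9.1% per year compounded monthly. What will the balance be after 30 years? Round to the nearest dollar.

i = 0.091/12 = 0.00758333 per month; n = 30·12 = 360.
FV = 2,900 × (1 + 0.00758333)^360 = 44,009.7642

C$44,010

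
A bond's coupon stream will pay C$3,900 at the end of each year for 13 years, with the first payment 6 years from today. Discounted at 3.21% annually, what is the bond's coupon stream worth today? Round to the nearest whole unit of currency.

C$34,944

PV at t=5 (ordinary 13-year annuity): 3900 × a(13|0.0321) = 3900 × 10.493526 = 40,924.7527
Discount back 5 years: 40,924.7527 × (1+0.0321)^(−5) = 40,924.7527 × 0.853869 = 34,944.3666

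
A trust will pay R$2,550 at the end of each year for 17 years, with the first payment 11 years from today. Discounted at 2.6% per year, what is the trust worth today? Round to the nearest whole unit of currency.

Value one period before first payment (t=10): 2550 × [1 − (1+0.026)^(−17)] / 0.026 = 2550 × 13.600371 = 34,680.9461
Discount back 10 years: 34,680.9461 × (1+0.026)^(−10) = 34,680.9461 × 0.773618 = 26,829.7934

R$26,830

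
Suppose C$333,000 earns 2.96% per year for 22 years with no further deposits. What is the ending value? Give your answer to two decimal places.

C$632,633.20

333,000 × (1+0.0296)^22 = 333,000 × 1.899799 = 632,633.1995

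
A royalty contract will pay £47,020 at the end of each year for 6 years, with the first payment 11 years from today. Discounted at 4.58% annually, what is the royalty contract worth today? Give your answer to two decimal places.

Value one period before first payment (t=10): 47020 × [1 − (1+0.0458)^(−6)] / 0.0458 = 47020 × 5.144585 = 241,898.4008
Discount back 10 years: 241,898.4008 × (1+0.0458)^(−10) = 241,898.4008 × 0.639019 = 154,577.6222

£154,577.62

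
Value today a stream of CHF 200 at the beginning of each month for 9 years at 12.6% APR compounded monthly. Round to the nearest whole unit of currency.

i = 0.126/12 = 0.0105 per month; n = 9·12 = 108.
PV = PMT · [1 − (1+i)^(−n)] / i × (1+i) = 200 · 65.090488 = 13,018.0976
(annuity-due: payments at period start, so ×(1+i).)

CHF 13,018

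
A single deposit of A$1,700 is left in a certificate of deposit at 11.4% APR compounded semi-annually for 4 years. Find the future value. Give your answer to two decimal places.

i = 0.114/2 = 0.057 per half-year; n = 4·2 = 8.
1,700 × (1+0.057)^8 = 1,700 × 1.558116 = 2,648.7979

A$2,648.80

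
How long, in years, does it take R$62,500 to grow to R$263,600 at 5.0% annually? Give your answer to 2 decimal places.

29.50 years

(1+i)^n = 263600/62500 = 4.21760, so n = ln 4.21760 / ln 1.05 = 29.4991 years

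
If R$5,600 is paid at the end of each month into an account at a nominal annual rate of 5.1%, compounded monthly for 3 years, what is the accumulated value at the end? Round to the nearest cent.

R$217,342.24

Periodic rate i = 0.051/12 = 0.00425; n = 3 × 12 = 36 periods.
FV = PMT · [(1+i)^n − 1] / i = 5600 · 38.811114 = 217,342.2377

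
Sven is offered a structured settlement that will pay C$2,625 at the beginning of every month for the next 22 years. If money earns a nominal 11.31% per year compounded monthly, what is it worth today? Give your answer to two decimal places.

With 12 periods per year: i = 0.009425, n = 264.
Annuity factor a(264|0.009425) × (1+i) = 98.100811; PV = 2625 × 98.100811 = 257,514.6287
(Beginning-of-period payments → annuity-due factor ×(1+i).)

C$257,514.63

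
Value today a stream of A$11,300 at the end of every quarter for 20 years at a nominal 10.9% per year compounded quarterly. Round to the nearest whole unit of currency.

A$366,415

Periodic rate i = 0.109/4 = 0.02725; n = 20 × 4 = 80 periods.
Annuity factor a(80|0.02725) = 32.426130; PV = 11300 × 32.426130 = 366,415.2736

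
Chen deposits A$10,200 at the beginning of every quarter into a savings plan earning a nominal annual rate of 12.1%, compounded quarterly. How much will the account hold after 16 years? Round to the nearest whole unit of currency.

Periodic rate i = 0.121/4 = 0.03025; n = 16 × 4 = 64 periods.
FV = 10200 × [(1+0.03025)^64 − 1] / 0.03025 × (1+i) = 10200 × 195.316646 = 1,992,229.7844
(Beginning-of-period payments → annuity-due factor ×(1+i).)

A$1,992,230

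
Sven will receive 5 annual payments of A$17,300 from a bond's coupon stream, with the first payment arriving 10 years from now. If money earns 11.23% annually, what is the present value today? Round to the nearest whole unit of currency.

Value one period before first payment (t=9): 17300 × [1 − (1+0.1123)^(−5)] / 0.1123 = 17300 × 3.674613 = 63,570.7997
PV₀ = 63,570.7997 / (1+0.1123)^9 = 63,570.7997 / 2.606138 = 24,392.7205

A$24,393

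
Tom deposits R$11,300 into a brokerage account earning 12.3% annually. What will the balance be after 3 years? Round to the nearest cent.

FV = 11,300 × (1 + 0.123)^3 = 16,003.6009

R$16,003.60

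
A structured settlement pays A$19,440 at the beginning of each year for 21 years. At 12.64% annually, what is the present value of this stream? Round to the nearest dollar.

A$159,011

Annuity factor a(21|0.1264) × (1+i) = 8.179579; PV = 19440 × 8.179579 = 159,011.0246
(Beginning-of-period payments → annuity-due factor ×(1+i).)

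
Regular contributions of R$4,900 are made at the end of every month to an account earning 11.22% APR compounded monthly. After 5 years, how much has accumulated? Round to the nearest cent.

R$391,927.89

With 12 periods per year: i = 0.00935, n = 60.
Accumulation factor s(60|0.00935) = 79.985284; FV = 4900 × 79.985284 = 391,927.8921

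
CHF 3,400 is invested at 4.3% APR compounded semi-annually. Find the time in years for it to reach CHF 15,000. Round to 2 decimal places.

Periodic rate i = 0.043/2 = 0.0215.
(1+i)^n = 15000/3400 = 4.41176, so n = ln 4.41176 / ln 1.0215 = 69.7755 half-years
= 69.7755/2 years

34.89 years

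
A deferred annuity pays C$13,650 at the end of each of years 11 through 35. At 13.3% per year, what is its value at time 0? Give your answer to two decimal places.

C$28,145.11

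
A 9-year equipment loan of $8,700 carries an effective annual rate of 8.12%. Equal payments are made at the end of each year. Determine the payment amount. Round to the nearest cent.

$1,399.65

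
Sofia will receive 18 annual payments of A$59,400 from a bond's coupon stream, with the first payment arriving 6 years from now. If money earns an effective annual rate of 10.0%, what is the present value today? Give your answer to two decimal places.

A$302,490.44

Value one period before first payment (t=5): 59400 × [1 − (1+0.1)^(−18)] / 0.1 = 59400 × 8.201412 = 487,163.8788
Discount back 5 years: 487,163.8788 × (1+0.1)^(−5) = 487,163.8788 × 0.620921 = 302,490.4402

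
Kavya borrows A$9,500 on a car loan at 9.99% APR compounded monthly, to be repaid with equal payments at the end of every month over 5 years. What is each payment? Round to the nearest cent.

A$201.80

With 12 periods per year: i = 0.008325, n = 60.
PMT = 9500 / ( [1 − (1+0.008325)^(−60)] / 0.008325 ) = 9500 / 47.076270 = 201.8002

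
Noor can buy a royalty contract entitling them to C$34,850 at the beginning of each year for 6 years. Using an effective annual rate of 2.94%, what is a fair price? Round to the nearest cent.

C$194,726.59

Annuity factor a(6|0.0294) × (1+i) = 5.587563; PV = 34850 × 5.587563 = 194,726.5871
(Beginning-of-period payments → annuity-due factor ×(1+i).)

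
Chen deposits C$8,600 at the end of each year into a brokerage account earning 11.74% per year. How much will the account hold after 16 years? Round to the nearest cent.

C$359,428.36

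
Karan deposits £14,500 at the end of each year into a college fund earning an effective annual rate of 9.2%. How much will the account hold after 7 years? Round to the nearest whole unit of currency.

£134,227

FV = PMT · [(1+i)^n − 1] / i = 14500 · 9.257045 = 134,227.1561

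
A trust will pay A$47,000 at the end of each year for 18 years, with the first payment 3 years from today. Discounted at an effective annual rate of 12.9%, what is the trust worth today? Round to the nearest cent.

A$253,654.99

PV at t=2 (ordinary 18-year annuity): 47000 × a(18|0.129) = 47000 × 6.879129 = 323,319.0510
Discount back 2 years: 323,319.0510 × (1+0.129)^(−2) = 323,319.0510 × 0.784535 = 253,654.9907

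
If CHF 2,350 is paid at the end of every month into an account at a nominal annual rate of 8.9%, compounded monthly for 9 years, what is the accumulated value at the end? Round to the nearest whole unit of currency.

CHF 386,940

Periodic rate i = 0.089/12 = 0.00741667; n = 9 × 12 = 108 periods.
FV = PMT · [(1+i)^n − 1] / i = 2350 · 164.655174 = 386,939.6579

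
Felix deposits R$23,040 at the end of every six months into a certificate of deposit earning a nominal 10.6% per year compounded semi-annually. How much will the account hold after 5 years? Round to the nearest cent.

i = 0.106/2 = 0.053 per half-year; n = 5·2 = 10.
FV = 23040 × [(1+0.053)^10 − 1] / 0.053 = 23040 × 12.755423 = 293,884.9484

R$293,884.95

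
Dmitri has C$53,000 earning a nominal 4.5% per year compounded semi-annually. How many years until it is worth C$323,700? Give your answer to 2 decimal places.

40.66 years

Periodic rate i = 0.045/2 = 0.0225.
(1+i)^n = 323700/53000 = 6.10755, so n = ln 6.10755 / ln 1.0225 = 81.3248 half-years
= 81.3248/2 years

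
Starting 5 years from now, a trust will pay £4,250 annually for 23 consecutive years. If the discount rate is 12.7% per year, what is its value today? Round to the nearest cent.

Value one period before first payment (t=4): 4250 × [1 − (1+0.127)^(−23)] / 0.127 = 4250 × 7.370577 = 31,324.9544
Discount back 4 years: 31,324.9544 × (1+0.127)^(−4) = 31,324.9544 × 0.619875 = 19,417.5657

£19,417.57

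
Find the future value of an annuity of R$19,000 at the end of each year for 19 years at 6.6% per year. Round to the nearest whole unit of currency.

Accumulation factor s(19|0.066) = 35.880528; FV = 19000 × 35.880528 = 681,730.0258

R$681,730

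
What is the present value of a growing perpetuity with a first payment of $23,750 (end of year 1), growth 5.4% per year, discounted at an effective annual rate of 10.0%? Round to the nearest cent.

PV = PMT / (i − g) = 23750 / (0.1 − 0.054) = 23750 / 0.046000 = 516,304.3478

$516,304.35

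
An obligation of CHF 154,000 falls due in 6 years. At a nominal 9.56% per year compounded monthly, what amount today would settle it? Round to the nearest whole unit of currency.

CHF 86,975

With 12 periods per year: i = 0.00796667, n = 72.
Discount factor = (1+0.00796667)^(−72) = 0.564775; PV = 154,000 × 0.564775 = 86,975.4052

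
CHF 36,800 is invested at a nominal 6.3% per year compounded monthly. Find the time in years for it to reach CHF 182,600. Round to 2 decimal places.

25.49 years

Periodic rate i = 0.063/12 = 0.00525.
n = ln(182600/36800) / ln(1+0.00525) = ln(4.96196) / 0.005236 = 305.9050 months
= 305.9050/12 years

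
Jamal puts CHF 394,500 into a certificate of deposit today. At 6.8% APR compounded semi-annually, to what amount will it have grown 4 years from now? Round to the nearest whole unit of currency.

Periodic rate i = 0.068/2 = 0.034; n = 4 × 2 = 8 periods.
FV = PV·(1+i)^n = 394,500 × 1.306665 = 515,479.4039

CHF 515,479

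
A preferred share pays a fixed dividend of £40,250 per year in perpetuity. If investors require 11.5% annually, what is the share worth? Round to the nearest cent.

£350,000.00

PV = PMT / i = 40250 / 0.115 = 350,000.0000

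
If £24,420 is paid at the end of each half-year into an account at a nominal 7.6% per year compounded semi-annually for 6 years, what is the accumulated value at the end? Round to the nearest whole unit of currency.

Periodic rate i = 0.076/2 = 0.038; n = 6 × 2 = 12 periods.
FV = PMT · [(1+i)^n − 1] / i = 24420 · 14.854569 = 362,748.5682

£362,749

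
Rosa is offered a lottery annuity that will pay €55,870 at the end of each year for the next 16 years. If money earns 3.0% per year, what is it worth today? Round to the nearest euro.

€701,789

Annuity factor a(16|0.03) = 12.561102; PV = 55870 × 12.561102 = 701,788.7702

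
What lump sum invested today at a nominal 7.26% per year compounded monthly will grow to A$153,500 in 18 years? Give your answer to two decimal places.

Periodic rate i = 0.0726/12 = 0.00605; n = 18 × 12 = 216 periods.
PV = FV·(1+i)^(−n) = 153,500 × 0.271753 = 41,714.0401

A$41,714.04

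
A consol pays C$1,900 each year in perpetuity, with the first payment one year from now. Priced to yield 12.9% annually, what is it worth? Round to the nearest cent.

C$14,728.68

PV = PMT / i = 1900 / 0.129 = 14,728.6822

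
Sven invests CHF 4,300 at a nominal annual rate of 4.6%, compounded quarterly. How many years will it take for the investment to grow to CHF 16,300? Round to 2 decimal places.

Periodic rate i = 0.046/4 = 0.0115.
(1+i)^n = 16300/4300 = 3.79070, so n = ln 3.79070 / ln 1.0115 = 116.5389 quarters
= 116.5389/4 years

29.13 years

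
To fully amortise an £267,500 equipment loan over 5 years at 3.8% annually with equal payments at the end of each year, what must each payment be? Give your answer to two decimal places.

Annuity-PV factor = 4.476946; PMT = 267500 / 4.476946 = 59,750.5533

£59,750.55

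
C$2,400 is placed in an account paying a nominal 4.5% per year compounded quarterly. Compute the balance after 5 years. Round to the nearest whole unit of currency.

Periodic rate i = 0.045/4 = 0.01125; n = 5 × 4 = 20 periods.
2,400 × (1+0.01125)^20 = 2,400 × 1.250751 = 3,001.8013

C$3,002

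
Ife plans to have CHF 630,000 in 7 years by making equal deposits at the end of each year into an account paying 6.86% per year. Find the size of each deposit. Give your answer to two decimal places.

PMT = 630000 / ( [(1+0.0686)^7 − 1] / 0.0686 ) = 630000 / 8.617083 = 73,110.5839

CHF 73,110.58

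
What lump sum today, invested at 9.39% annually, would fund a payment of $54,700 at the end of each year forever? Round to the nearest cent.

PV = C/r = 54700/0.0939 = 582,534.6113

$582,534.61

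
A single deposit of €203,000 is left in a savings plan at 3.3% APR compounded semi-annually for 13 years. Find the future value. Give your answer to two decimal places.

Periodic rate i = 0.033/2 = 0.0165; n = 13 × 2 = 26 periods.
FV = PV·(1+i)^n = 203,000 × 1.530354 = 310,661.9008

€310,661.90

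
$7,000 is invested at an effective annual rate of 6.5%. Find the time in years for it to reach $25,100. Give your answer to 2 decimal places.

20.28 years

n = ln(25100/7000) / ln(1+0.065) = ln(3.58571) / 0.062975 = 20.2773 years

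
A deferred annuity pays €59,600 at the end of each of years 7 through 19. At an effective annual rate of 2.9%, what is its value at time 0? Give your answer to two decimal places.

€537,367.43

Value one period before first payment (t=6): 59600 × [1 − (1+0.029)^(−13)] / 0.029 = 59600 × 10.703291 = 637,916.1342
PV₀ = 637,916.1342 / (1+0.029)^6 = 637,916.1342 / 1.187114 = 537,367.4272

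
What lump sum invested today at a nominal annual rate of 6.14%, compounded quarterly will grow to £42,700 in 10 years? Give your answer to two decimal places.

£23,216.51

With 4 periods per year: i = 0.01535, n = 40.
Discount factor = (1+0.01535)^(−40) = 0.543712; PV = 42,700 × 0.543712 = 23,216.5107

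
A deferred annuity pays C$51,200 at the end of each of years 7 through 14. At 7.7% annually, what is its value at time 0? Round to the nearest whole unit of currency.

PV at t=6 (ordinary 8-year annuity): 51200 × a(8|0.077) = 51200 × 5.812645 = 297,607.4242
Discount back 6 years: 297,607.4242 × (1+0.077)^(−6) = 297,607.4242 × 0.640775 = 190,699.4943

C$190,699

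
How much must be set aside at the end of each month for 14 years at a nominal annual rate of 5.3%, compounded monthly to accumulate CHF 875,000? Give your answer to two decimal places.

i = 0.053/12 = 0.00441667 per month; n = 14·12 = 168.
FV-annuity factor = 248.310168; PMT = 875000 / 248.310168 = 3,523.8187

CHF 3,523.82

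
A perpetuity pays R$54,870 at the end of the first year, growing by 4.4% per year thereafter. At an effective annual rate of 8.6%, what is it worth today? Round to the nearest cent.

R$1,306,428.57

PV = PMT / (i − g) = 54870 / (0.086 − 0.044) = 54870 / 0.042000 = 1,306,428.5714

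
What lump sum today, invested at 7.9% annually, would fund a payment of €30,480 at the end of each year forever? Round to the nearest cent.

€385,822.78

PV = PMT / i = 30480 / 0.079 = 385,822.7848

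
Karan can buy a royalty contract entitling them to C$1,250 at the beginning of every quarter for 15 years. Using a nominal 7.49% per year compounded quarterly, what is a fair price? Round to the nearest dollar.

C$45,663

With 4 periods per year: i = 0.018725, n = 60.
PV = PMT · [1 − (1+i)^(−n)] / i × (1+i) = 1250 · 36.530723 = 45,663.4037
Payments are at the start of each period, so multiply by (1+i).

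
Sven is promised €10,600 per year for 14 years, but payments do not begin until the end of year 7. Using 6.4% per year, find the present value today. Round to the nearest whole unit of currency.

€66,255

Value one period before first payment (t=6): 10600 × [1 − (1+0.064)^(−14)] / 0.064 = 10600 × 9.069026 = 96,131.6737
PV₀ = 96,131.6737 / (1+0.064)^6 = 96,131.6737 / 1.450941 = 66,254.7067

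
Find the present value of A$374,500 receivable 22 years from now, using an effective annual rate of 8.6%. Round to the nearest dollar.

PV = 374,500 / (1 + 0.086)^22 = 374,500 / 6.141241 = 60,981.1579

A$60,981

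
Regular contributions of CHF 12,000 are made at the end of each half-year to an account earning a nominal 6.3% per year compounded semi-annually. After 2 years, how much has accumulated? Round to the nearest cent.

i = 0.063/2 = 0.0315 per half-year; n = 2·2 = 4.
FV = 12000 × [(1+0.0315)^4 − 1] / 0.0315 = 12000 × 4.193000 = 50,316.0031

CHF 50,316.00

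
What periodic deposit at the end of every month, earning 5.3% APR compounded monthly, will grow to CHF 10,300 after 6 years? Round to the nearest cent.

Periodic rate i = 0.053/12 = 0.00441667; n = 6 × 12 = 72 periods.
FV-annuity factor = 84.546628; PMT = 10300 / 84.546628 = 121.8263

CHF 121.83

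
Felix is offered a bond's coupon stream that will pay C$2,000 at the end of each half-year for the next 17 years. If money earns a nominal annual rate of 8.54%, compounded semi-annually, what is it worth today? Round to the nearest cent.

i = 0.0854/2 = 0.0427 per half-year; n = 17·2 = 34.
Annuity factor a(34|0.0427) = 17.767838; PV = 2000 × 17.767838 = 35,535.6758

C$35,535.68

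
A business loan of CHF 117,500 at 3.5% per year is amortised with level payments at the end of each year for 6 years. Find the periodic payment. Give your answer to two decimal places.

CHF 22,051.01

Annuity-PV factor = 5.328553; PMT = 117500 / 5.328553 = 22,051.0145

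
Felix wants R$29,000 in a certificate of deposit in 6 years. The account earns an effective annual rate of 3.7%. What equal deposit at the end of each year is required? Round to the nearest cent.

PMT = 29000 / ( [(1+0.037)^6 − 1] / 0.037 ) = 29000 / 6.583151 = 4,405.1852

R$4,405.19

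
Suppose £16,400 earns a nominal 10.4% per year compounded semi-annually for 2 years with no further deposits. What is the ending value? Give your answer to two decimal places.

Periodic rate i = 0.104/2 = 0.052; n = 2 × 2 = 4 periods.
FV = 16,400 × (1 + 0.052)^4 = 20,086.6174

£20,086.62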